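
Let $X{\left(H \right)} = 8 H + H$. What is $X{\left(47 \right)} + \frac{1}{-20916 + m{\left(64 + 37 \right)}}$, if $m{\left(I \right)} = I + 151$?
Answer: $\frac{8740871}{20664} \approx 423.0$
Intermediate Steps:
$X{\left(H \right)} = 9 H$
$m{\left(I \right)} = 151 + I$
$X{\left(47 \right)} + \frac{1}{-20916 + m{\left(64 + 37 \right)}} = 9 \cdot 47 + \frac{1}{-20916 + \left(151 + \left(64 + 37\right)\right)} = 423 + \frac{1}{-20916 + \left(151 + 101\right)} = 423 + \frac{1}{-20916 + 252} = 423 + \frac{1}{-20664} = 423 - \frac{1}{20664} = \frac{8740871}{20664}$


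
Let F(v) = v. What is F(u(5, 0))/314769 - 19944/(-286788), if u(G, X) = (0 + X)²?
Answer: 1662/23899 ≈ 0.069543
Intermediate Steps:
u(G, X) = X²
F(u(5, 0))/314769 - 19944/(-286788) = 0²/314769 - 19944/(-286788) = 0*(1/314769) - 19944*(-1/286788) = 0 + 1662/23899 = 1662/23899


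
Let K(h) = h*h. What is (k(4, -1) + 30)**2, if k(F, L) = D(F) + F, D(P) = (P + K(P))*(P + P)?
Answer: 37636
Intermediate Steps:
K(h) = h**2
D(P) = 2*P*(P + P**2) (D(P) = (P + P**2)*(P + P) = (P + P**2)*(2*P) = 2*P*(P + P**2))
k(F, L) = F + 2*F**2*(1 + F) (k(F, L) = 2*F**2*(1 + F) + F = F + 2*F**2*(1 + F))
(k(4, -1) + 30)**2 = (4*(1 + 2*4*(1 + 4)) + 30)**2 = (4*(1 + 2*4*5) + 30)**2 = (4*(1 + 40) + 30)**2 = (4*41 + 30)**2 = (164 + 30)**2 = 194**2 = 37636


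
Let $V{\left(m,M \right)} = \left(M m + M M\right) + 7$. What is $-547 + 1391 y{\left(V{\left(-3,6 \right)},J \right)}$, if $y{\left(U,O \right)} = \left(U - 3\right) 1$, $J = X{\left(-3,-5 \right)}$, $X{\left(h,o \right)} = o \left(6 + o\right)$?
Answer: $30055$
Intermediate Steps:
$V{\left(m,M \right)} = 7 + M^{2} + M m$ ($V{\left(m,M \right)} = \left(M m + M^{2}\right) + 7 = \left(M^{2} + M m\right) + 7 = 7 + M^{2} + M m$)
$J = -5$ ($J = - 5 \left(6 - 5\right) = \left(-5\right) 1 = -5$)
$y{\left(U,O \right)} = -3 + U$ ($y{\left(U,O \right)} = \left(-3 + U\right) 1 = -3 + U$)
$-547 + 1391 y{\left(V{\left(-3,6 \right)},J \right)} = -547 + 1391 \left(-3 + \left(7 + 6^{2} + 6 \left(-3\right)\right)\right) = -547 + 1391 \left(-3 + \left(7 + 36 - 18\right)\right) = -547 + 1391 \left(-3 + 25\right) = -547 + 1391 \cdot 22 = -547 + 30602 = 30055$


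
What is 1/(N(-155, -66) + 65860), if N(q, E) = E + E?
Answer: 1/65728 ≈ 1.5214e-5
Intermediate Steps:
N(q, E) = 2*E
1/(N(-155, -66) + 65860) = 1/(2*(-66) + 65860) = 1/(-132 + 65860) = 1/65728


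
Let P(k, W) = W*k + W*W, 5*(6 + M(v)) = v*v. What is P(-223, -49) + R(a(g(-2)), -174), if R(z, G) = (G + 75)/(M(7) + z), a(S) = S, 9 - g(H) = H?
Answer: 985777/74 ≈ 13321.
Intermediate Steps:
M(v) = -6 + v²/5 (M(v) = -6 + (v*v)/5 = -6 + v²/5)
g(H) = 9 - H
P(k, W) = W² + W*k (P(k, W) = W*k + W² = W² + W*k)
R(z, G) = (75 + G)/(19/5 + z) (R(z, G) = (G + 75)/((-6 + (⅕)*7²) + z) = (75 + G)/((-6 + (⅕)*49) + z) = (75 + G)/((-6 + 49/5) + z) = (75 + G)/(19/5 + z))
P(-223, -49) + R(a(g(-2)), -174) = -49*(-49 - 223) + 5*(75 - 174)/(19 + 5*(9 - 1*(-2))) = -49*(-272) + 5*(-99)/(19 + 5*(9 + 2)) = 13328 + 5*(-99)/(19 + 5*11) = 13328 + 5*(-99)/(19 + 55) = 13328 + 5*(-99)/74 = 13328 + 5*(1/74)*(-99) = 13328 - 495/74 = 985777/74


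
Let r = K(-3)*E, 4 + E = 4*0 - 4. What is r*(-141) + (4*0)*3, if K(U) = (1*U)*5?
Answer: -16920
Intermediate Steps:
E = -8 (E = -4 + (4*0 - 4) = -4 + (0 - 4) = -4 - 4 = -8)
K(U) = 5*U (K(U) = U*5 = 5*U)
r = 120 (r = (5*(-3))*(-8) = -15*(-8) = 120)
r*(-141) + (4*0)*3 = 120*(-141) + (4*0)*3 = -16920 + 0*3 = -16920 + 0 = -16920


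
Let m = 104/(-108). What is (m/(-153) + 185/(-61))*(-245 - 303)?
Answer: 417931652/251991 ≈ 1658.5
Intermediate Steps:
m = -26/27 (m = 104*(-1/108) = -26/27 ≈ -0.96296)
(m/(-153) + 185/(-61))*(-245 - 303) = (-26/27/(-153) + 185/(-61))*(-245 - 303) = (-26/27*(-1/153) + 185*(-1/61))*(-548) = (26/4131 - 185/61)*(-548) = -762649/251991*(-548) = 417931652/251991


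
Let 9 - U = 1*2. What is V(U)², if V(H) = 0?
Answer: 0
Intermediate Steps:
U = 7 (U = 9 - 2 = 7)
V(U)² = 0² = 0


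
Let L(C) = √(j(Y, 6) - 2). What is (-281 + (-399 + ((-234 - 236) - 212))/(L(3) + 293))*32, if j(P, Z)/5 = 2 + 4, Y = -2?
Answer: -781837888/85821 + 69184*√7/85821 ≈ -9108.0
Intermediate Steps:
j(P, Z) = 30 (j(P, Z) = 5*(2 + 4) = 5*6 = 30)
L(C) = 2*√7 (L(C) = √(30 - 2) = √28 = 2*√7)
(-281 + (-399 + ((-234 - 236) - 212))/(L(3) + 293))*32 = (-281 + (-399 + ((-234 - 236) - 212))/(2*√7 + 293))*32 = (-281 + (-399 + (-470 - 212))/(293 + 2*√7))*32 = (-281 + (-399 - 682)/(293 + 2*√7))*32 = (-281 - 1081/(293 + 2*√7))*32 = -8992 - 34592/(293 + 2*√7)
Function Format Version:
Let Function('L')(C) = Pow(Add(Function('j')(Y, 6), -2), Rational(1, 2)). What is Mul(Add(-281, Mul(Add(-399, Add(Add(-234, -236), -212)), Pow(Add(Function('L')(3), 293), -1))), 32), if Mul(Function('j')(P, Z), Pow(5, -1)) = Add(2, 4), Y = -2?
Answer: Add(Rational(-781837888, 85821), Mul(Rational(69184, 85821), Pow(7, Rational(1, 2)))) ≈ -9108.0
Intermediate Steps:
Function('j')(P, Z) = 30 (Function('j')(P, Z) = Mul(5, Add(2, 4)) = Mul(5, 6) = 30)
Function('L')(C) = Mul(2, Pow(7, Rational(1, 2))) (Function('L')(C) = Pow(Add(30, -2), Rational(1, 2)) = Pow(28, Rational(1, 2)) = Mul(2, Pow(7, Rational(1, 2))))
Mul(Add(-281, Mul(Add(-399, Add(Add(-234, -236), -212)), Pow(Add(Function('L')(3), 293), -1))), 32) = Mul(Add(-281, Mul(Add(-399, Add(Add(-234, -236), -212)), Pow(Add(Mul(2, Pow(7, Rational(1, 2))), 293), -1))), 32) = Mul(Add(-281, Mul(Add(-399, Add(-470, -212)), Pow(Add(293, Mul(2, Pow(7, Rational(1, 2)))), -1))), 32) = Mul(Add(-281, Mul(Add(-399, -682), Pow(Add(293, Mul(2, Pow(7, Rational(1, 2)))), -1))), 32) = Mul(Add(-281, Mul(-1081, Pow(Add(293, Mul(2, Pow(7, Rational(1, 2)))), -1))), 32) = Add(-8992, Mul(-34592, Pow(Add(293, Mul(2, Pow(7, Rational(1, 2)))), -1)))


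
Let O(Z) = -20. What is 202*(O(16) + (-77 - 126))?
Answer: -45046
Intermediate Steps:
202*(O(16) + (-77 - 126)) = 202*(-20 + (-77 - 126)) = 202*(-20 - 203) = 202*(-223) = -45046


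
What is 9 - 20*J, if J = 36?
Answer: -711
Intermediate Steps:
9 - 20*J = 9 - 20*36 = 9 - 720 = -711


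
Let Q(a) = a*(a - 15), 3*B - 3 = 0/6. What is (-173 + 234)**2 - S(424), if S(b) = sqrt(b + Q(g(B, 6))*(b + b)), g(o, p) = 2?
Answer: 3721 - 2*I*sqrt(5406) ≈ 3721.0 - 147.05*I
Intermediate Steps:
B = 1 (B = 1 + (0/6)/3 = 1 + (0*(1/6))/3 = 1 + (1/3)*0 = 1 + 0 = 1)
Q(a) = a*(-15 + a)
S(b) = sqrt(51)*sqrt(-b) (S(b) = sqrt(b + (2*(-15 + 2))*(b + b)) = sqrt(b + (2*(-13))*(2*b)) = sqrt(b - 52*b) = sqrt(-51*b) = sqrt(51)*sqrt(-b))
(-173 + 234)**2 - S(424) = (-173 + 234)**2 - sqrt(51)*sqrt(-1*424) = 61**2 - sqrt(51)*sqrt(-424) = 3721 - sqrt(51)*2*I*sqrt(106) = 3721 - 2*I*sqrt(5406)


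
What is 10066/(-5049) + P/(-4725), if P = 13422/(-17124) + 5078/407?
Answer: -62082351167/31101250950 ≈ -1.9961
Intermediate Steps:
P = 13582153/1161578 (P = 13422*(-1/17124) + 5078*(1/407) = -2237/2854 + 5078/407 = 13582153/1161578 ≈ 11.693)
10066/(-5049) + P/(-4725) = 10066/(-5049) + (13582153/1161578)/(-4725) = 10066*(-1/5049) + (13582153/1161578)*(-1/4725) = -10066/5049 - 13582153/5488456050 = -62082351167/31101250950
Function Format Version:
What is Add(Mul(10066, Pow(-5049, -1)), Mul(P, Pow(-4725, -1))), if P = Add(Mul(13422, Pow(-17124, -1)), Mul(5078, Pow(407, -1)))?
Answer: Rational(-62082351167, 31101250950) ≈ -1.9961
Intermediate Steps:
P = Rational(13582153, 1161578) (P = Add(Mul(13422, Rational(-1, 17124)), Mul(5078, Rational(1, 407))) = Add(Rational(-2237, 2854), Rational(5078, 407)) = Rational(13582153, 1161578) ≈ 11.693)
Add(Mul(10066, Pow(-5049, -1)), Mul(P, Pow(-4725, -1))) = Add(Mul(10066, Pow(-5049, -1)), Mul(Rational(13582153, 1161578), Pow(-4725, -1))) = Add(Mul(10066, Rational(-1, 5049)), Mul(Rational(13582153, 1161578), Rational(-1, 4725))) = Add(Rational(-10066, 5049), Rational(-13582153, 5488456050)) = Rational(-62082351167, 31101250950)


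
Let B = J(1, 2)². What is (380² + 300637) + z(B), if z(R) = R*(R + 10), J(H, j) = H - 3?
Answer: 445093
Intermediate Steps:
J(H, j) = -3 + H
B = 4 (B = (-3 + 1)² = (-2)² = 4)
z(R) = R*(10 + R)
(380² + 300637) + z(B) = (380² + 300637) + 4*(10 + 4) = (144400 + 300637) + 4*14 = 445037 + 56 = 445093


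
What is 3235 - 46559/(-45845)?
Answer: 148355134/45845 ≈ 3236.0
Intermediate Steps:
3235 - 46559/(-45845) = 3235 - 46559*(-1/45845) = 3235 + 46559/45845 = 148355134/45845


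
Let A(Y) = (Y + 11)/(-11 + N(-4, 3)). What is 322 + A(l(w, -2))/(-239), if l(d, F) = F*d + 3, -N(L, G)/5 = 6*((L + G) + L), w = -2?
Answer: 10697144/33221 ≈ 322.00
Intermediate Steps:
N(L, G) = -60*L - 30*G (N(L, G) = -30*((L + G) + L) = -30*((G + L) + L) = -30*(G + 2*L) = -5*(6*G + 12*L) = -60*L - 30*G)
l(d, F) = 3 + F*d
A(Y) = 11/139 + Y/139 (A(Y) = (Y + 11)/(-11 + (-60*(-4) - 30*3)) = (11 + Y)/(-11 + (240 - 90)) = (11 + Y)/(-11 + 150) = (11 + Y)/139 = (11 + Y)*(1/139) = 11/139 + Y/139)
322 + A(l(w, -2))/(-239) = 322 + (11/139 + (3 - 2*(-2))/139)/(-239) = 322 + (11/139 + (3 + 4)/139)*(-1/239) = 322 + (11/139 + (1/139)*7)*(-1/239) = 322 + (11/139 + 7/139)*(-1/239) = 322 + (18/139)*(-1/239) = 322 - 18/33221 = 10697144/33221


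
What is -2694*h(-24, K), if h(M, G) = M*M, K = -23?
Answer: -1551744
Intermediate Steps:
h(M, G) = M**2
-2694*h(-24, K) = -2694*(-24)**2 = -2694*576 = -1551744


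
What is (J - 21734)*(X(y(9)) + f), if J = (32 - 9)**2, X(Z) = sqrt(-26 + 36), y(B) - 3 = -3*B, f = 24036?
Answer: -509683380 - 21205*sqrt(10) ≈ -5.0975e+8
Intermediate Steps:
y(B) = 3 - 3*B
X(Z) = sqrt(10)
J = 529 (J = 23**2 = 529)
(J - 21734)*(X(y(9)) + f) = (529 - 21734)*(sqrt(10) + 24036) = -21205*(24036 + sqrt(10)) = -509683380 - 21205*sqrt(10)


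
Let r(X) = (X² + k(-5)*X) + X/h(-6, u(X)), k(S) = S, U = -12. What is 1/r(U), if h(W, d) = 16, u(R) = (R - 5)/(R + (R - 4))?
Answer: 4/813 ≈ 0.0049201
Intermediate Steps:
u(R) = (-5 + R)/(-4 + 2*R) (u(R) = (-5 + R)/(R + (-4 + R)) = (-5 + R)/(-4 + 2*R))
r(X) = X² - 79*X/16 (r(X) = (X² - 5*X) + X/16 = X² - 79*X/16)
1/r(U) = 1/((1/16)*(-12)*(-79 + 16*(-12))) = 1/((1/16)*(-12)*(-79 - 192)) = 1/((1/16)*(-12)*(-271)) = 1/(813/4) = 4/813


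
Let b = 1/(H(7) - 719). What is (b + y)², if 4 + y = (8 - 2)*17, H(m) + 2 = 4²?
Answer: 4773289921/497025 ≈ 9603.7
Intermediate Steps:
H(m) = 14 (H(m) = -2 + 4² = -2 + 16 = 14)
y = 98 (y = -4 + (8 - 2)*17 = -4 + 6*17 = -4 + 102 = 98)
b = -1/705 (b = 1/(14 - 719) = 1/(-705) = -1/705 ≈ -0.0014184)
(b + y)² = (-1/705 + 98)² = (69089/705)² = 4773289921/497025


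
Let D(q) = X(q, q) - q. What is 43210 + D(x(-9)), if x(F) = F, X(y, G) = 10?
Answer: 43229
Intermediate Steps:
D(q) = 10 - q
43210 + D(x(-9)) = 43210 + (10 - 1*(-9)) = 43210 + (10 + 9) = 43210 + 19 = 43229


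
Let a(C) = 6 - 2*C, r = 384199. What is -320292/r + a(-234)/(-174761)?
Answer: -56156660538/67143001439 ≈ -0.83637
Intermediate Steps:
-320292/r + a(-234)/(-174761) = -320292/384199 + (6 - 2*(-234))/(-174761) = -320292*1/384199 + (6 + 468)*(-1/174761) = -320292/384199 + 474*(-1/174761) = -320292/384199 - 474/174761 = -56156660538/67143001439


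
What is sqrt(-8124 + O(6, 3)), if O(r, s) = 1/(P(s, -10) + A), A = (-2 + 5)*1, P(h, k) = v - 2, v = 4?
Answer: I*sqrt(203095)/5 ≈ 90.132*I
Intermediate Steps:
P(h, k) = 2 (P(h, k) = 4 - 2 = 2)
A = 3 (A = 3*1 = 3)
O(r, s) = 1/5 (O(r, s) = 1/(2 + 3) = 1/5)
sqrt(-8124 + O(6, 3)) = sqrt(-8124 + 1/5) = sqrt(-40619/5) = I*sqrt(203095)/5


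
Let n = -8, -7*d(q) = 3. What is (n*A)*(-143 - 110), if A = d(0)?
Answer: -6072/7 ≈ -867.43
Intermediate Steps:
d(q) = -3/7 (d(q) = -⅐*3 = -3/7)
A = -3/7 ≈ -0.42857
(n*A)*(-143 - 110) = (-8*(-3/7))*(-143 - 110) = (24/7)*(-253) = -6072/7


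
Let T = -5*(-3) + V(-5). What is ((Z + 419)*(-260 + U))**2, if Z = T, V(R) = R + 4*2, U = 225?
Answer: 233937025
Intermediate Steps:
V(R) = 8 + R (V(R) = R + 8 = 8 + R)
T = 18 (T = -5*(-3) + (8 - 5) = 15 + 3 = 18)
Z = 18
((Z + 419)*(-260 + U))**2 = ((18 + 419)*(-260 + 225))**2 = (437*(-35))**2 = (-15295)**2 = 233937025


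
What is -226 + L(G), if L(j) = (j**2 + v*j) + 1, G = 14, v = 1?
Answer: -15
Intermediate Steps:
L(j) = 1 + j + j**2 (L(j) = (j**2 + 1*j) + 1 = (j**2 + j) + 1 = (j + j**2) + 1 = 1 + j + j**2)
-226 + L(G) = -226 + (1 + 14 + 14**2) = -226 + (1 + 14 + 196) = -226 + 211 = -15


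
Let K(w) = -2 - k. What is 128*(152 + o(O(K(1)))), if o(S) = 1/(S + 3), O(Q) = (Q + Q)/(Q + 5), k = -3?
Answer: 97472/5 ≈ 19494.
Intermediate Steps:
K(w) = 1 (K(w) = -2 - 1*(-3) = -2 + 3 = 1)
O(Q) = 2*Q/(5 + Q) (O(Q) = (2*Q)/(5 + Q) = 2*Q/(5 + Q))
o(S) = 1/(3 + S)
128*(152 + o(O(K(1)))) = 128*(152 + 1/(3 + 2*1/(5 + 1))) = 128*(152 + 1/(3 + 2*1/6)) = 128*(152 + 1/(3 + 2*1*(⅙))) = 128*(152 + 1/(3 + ⅓)) = 128*(152 + 1/(10/3)) = 128*(152 + 3/10) = 128*(1523/10) = 97472/5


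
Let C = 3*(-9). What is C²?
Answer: 729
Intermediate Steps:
C = -27
C² = (-27)² = 729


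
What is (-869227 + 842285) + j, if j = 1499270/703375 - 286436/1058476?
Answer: -1002854161691599/37225277825 ≈ -26940.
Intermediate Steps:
j = 69273469551/37225277825 (j = 1499270*(1/703375) - 286436*1/1058476 = 299854/140675 - 71609/264619 = 69273469551/37225277825 ≈ 1.8609)
(-869227 + 842285) + j = (-869227 + 842285) + 69273469551/37225277825 = -26942 + 69273469551/37225277825 = -1002854161691599/37225277825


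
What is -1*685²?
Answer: -469225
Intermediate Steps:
-1*685² = -1*469225 = -469225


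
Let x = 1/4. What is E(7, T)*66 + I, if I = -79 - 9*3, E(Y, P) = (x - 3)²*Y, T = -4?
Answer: 27103/8 ≈ 3387.9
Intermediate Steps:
x = ¼ (x = 1*(¼) = ¼ ≈ 0.25000)
E(Y, P) = 121*Y/16 (E(Y, P) = (¼ - 3)²*Y = (-11/4)²*Y = 121*Y/16)
I = -106 (I = -79 - 27 = -106)
E(7, T)*66 + I = ((121/16)*7)*66 - 106 = (847/16)*66 - 106 = 27951/8 - 106 = 27103/8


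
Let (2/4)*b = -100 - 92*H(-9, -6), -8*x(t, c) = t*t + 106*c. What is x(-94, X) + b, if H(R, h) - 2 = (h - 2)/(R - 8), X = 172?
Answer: -137295/34 ≈ -4038.1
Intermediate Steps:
H(R, h) = 2 + (-2 + h)/(-8 + R) (H(R, h) = 2 + (h - 2)/(R - 8) = 2 + (-2 + h)/(-8 + R))
x(t, c) = -53*c/4 - t²/8 (x(t, c) = -(t*t + 106*c)/8 = -(t² + 106*c)/8 = -53*c/4 - t²/8)
b = -11128/17 (b = 2*(-100 - 92*(-18 - 6 + 2*(-9))/(-8 - 9)) = 2*(-100 - 92*(-18 - 6 - 18)/(-17)) = 2*(-100 - (-92)*(-42)/17) = 2*(-100 - 92*42/17) = 2*(-100 - 3864/17) = 2*(-5564/17) = -11128/17 ≈ -654.59)
x(-94, X) + b = (-53/4*172 - ⅛*(-94)²) - 11128/17 = (-2279 - ⅛*8836) - 11128/17 = (-2279 - 2209/2) - 11128/17 = -6767/2 - 11128/17 = -137295/34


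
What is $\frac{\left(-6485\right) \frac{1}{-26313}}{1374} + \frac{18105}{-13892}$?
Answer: $- \frac{327239601445}{251126114652} \approx -1.3031$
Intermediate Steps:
$\frac{\left(-6485\right) \frac{1}{-26313}}{1374} + \frac{18105}{-13892} = \left(-6485\right) \left(- \frac{1}{26313}\right) \frac{1}{1374} + 18105 \left(- \frac{1}{13892}\right) = \frac{6485}{26313} \cdot \frac{1}{1374} - \frac{18105}{13892} = \frac{6485}{36154062} - \frac{18105}{13892} = - \frac{327239601445}{251126114652}$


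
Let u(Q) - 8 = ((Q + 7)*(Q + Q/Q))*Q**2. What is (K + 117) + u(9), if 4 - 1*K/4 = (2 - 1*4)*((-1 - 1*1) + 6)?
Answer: 13133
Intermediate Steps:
u(Q) = 8 + Q**2*(1 + Q)*(7 + Q) (u(Q) = 8 + ((Q + 7)*(Q + Q/Q))*Q**2 = 8 + ((7 + Q)*(Q + 1))*Q**2 = 8 + ((7 + Q)*(1 + Q))*Q**2 = 8 + ((1 + Q)*(7 + Q))*Q**2 = 8 + Q**2*(1 + Q)*(7 + Q))
K = 48 (K = 16 - 4*(2 - 1*4)*((-1 - 1*1) + 6) = 16 - 4*(2 - 4)*((-1 - 1) + 6) = 16 - (-8)*(-2 + 6) = 16 - (-8)*4 = 16 - 4*(-8) = 16 + 32 = 48)
(K + 117) + u(9) = (48 + 117) + (8 + 9**4 + 7*9**2 + 8*9**3) = 165 + (8 + 6561 + 7*81 + 8*729) = 165 + (8 + 6561 + 567 + 5832) = 165 + 12968 = 13133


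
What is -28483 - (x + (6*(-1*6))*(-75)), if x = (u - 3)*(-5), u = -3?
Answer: -31213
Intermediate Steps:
x = 30 (x = (-3 - 3)*(-5) = -6*(-5) = 30)
-28483 - (x + (6*(-1*6))*(-75)) = -28483 - (30 + (6*(-1*6))*(-75)) = -28483 - (30 + (6*(-6))*(-75)) = -28483 - (30 - 36*(-75)) = -28483 - (30 + 2700) = -28483 - 1*2730 = -28483 - 2730 = -31213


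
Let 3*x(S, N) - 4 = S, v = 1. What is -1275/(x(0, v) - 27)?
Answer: 3825/77 ≈ 49.675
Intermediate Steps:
x(S, N) = 4/3 + S/3
-1275/(x(0, v) - 27) = -1275/((4/3 + (⅓)*0) - 27) = -1275/((4/3 + 0) - 27) = -1275/(4/3 - 27) = -1275/(-77/3) = -1275*(-3/77) = 3825/77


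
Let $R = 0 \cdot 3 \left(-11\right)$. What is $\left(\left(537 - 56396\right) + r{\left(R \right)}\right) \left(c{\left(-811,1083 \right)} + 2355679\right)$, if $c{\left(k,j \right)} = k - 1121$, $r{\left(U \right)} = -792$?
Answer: $-133342121297$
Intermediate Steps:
$R = 0$ ($R = 0 \left(-11\right) = 0$)
$c{\left(k,j \right)} = -1121 + k$ ($c{\left(k,j \right)} = k - 1121 = -1121 + k$)
$\left(\left(537 - 56396\right) + r{\left(R \right)}\right) \left(c{\left(-811,1083 \right)} + 2355679\right) = \left(\left(537 - 56396\right) - 792\right) \left(\left(-1121 - 811\right) + 2355679\right) = \left(\left(537 - 56396\right) - 792\right) \left(-1932 + 2355679\right) = \left(-55859 - 792\right) 2353747 = \left(-56651\right) 2353747 = -133342121297$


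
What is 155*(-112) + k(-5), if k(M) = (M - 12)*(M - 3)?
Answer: -17224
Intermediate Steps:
k(M) = (-12 + M)*(-3 + M)
155*(-112) + k(-5) = 155*(-112) + (36 + (-5)² - 15*(-5)) = -17360 + (36 + 25 + 75) = -17360 + 136 = -17224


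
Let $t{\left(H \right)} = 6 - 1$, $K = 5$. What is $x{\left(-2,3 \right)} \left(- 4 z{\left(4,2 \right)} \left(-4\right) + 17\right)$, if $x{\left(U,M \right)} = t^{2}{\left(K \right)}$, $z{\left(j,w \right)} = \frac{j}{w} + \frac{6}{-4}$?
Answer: $625$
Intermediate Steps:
$z{\left(j,w \right)} = - \frac{3}{2} + \frac{j}{w}$ ($z{\left(j,w \right)} = \frac{j}{w} + 6 \left(- \frac{1}{4}\right) = \frac{j}{w} - \frac{3}{2} = - \frac{3}{2} + \frac{j}{w}$)
$t{\left(H \right)} = 5$ ($t{\left(H \right)} = 6 - 1 = 5$)
$x{\left(U,M \right)} = 25$ ($x{\left(U,M \right)} = 5^{2} = 25$)
$x{\left(-2,3 \right)} \left(- 4 z{\left(4,2 \right)} \left(-4\right) + 17\right) = 25 \left(- 4 \left(- \frac{3}{2} + \frac{4}{2}\right) \left(-4\right) + 17\right) = 25 \left(- 4 \left(- \frac{3}{2} + 4 \cdot \frac{1}{2}\right) \left(-4\right) + 17\right) = 25 \left(- 4 \left(- \frac{3}{2} + 2\right) \left(-4\right) + 17\right) = 25 \left(\left(-4\right) \frac{1}{2} \left(-4\right) + 17\right) = 25 \left(\left(-2\right) \left(-4\right) + 17\right) = 25 \left(8 + 17\right) = 25 \cdot 25 = 625$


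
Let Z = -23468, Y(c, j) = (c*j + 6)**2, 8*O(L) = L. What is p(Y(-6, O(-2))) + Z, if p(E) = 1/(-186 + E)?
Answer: -12179896/519 ≈ -23468.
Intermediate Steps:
O(L) = L/8
Y(c, j) = (6 + c*j)**2
p(Y(-6, O(-2))) + Z = 1/(-186 + (6 - 3*(-2)/4)**2) - 23468 = 1/(-186 + (6 - 6*(-1/4))**2) - 23468 = 1/(-186 + (6 + 3/2)**2) - 23468 = 1/(-186 + (15/2)**2) - 23468 = 1/(-186 + 225/4) - 23468 = 1/(-519/4) - 23468 = -4/519 - 23468 = -12179896/519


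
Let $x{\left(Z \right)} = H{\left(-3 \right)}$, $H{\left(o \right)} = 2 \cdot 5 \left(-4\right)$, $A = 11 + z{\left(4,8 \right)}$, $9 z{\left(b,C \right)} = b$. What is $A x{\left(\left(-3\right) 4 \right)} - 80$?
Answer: $- \frac{4840}{9} \approx -537.78$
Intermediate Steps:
$z{\left(b,C \right)} = \frac{b}{9}$
$A = \frac{103}{9}$ ($A = 11 + \frac{1}{9} \cdot 4 = 11 + \frac{4}{9} = \frac{103}{9} \approx 11.444$)
$H{\left(o \right)} = -40$ ($H{\left(o \right)} = 2 \left(-20\right) = -40$)
$x{\left(Z \right)} = -40$
$A x{\left(\left(-3\right) 4 \right)} - 80 = \frac{103}{9} \left(-40\right) - 80 = - \frac{4120}{9} - 80 = - \frac{4840}{9}$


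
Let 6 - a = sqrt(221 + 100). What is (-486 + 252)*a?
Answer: -1404 + 234*sqrt(321) ≈ 2788.5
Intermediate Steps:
a = 6 - sqrt(321) (a = 6 - sqrt(221 + 100) = 6 - sqrt(321) ≈ -11.916)
(-486 + 252)*a = (-486 + 252)*(6 - sqrt(321)) = -234*(6 - sqrt(321)) = -1404 + 234*sqrt(321)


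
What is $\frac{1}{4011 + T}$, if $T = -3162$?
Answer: $\frac{1}{849} \approx 0.0011779$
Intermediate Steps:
$\frac{1}{4011 + T} = \frac{1}{4011 - 3162} = \frac{1}{849}$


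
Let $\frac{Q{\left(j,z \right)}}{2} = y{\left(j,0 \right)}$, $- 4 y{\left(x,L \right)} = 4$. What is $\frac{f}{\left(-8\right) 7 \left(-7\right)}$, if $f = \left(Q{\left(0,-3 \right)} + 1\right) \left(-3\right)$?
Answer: $\frac{3}{392} \approx 0.0076531$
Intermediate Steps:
$y{\left(x,L \right)} = -1$ ($y{\left(x,L \right)} = \left(- \frac{1}{4}\right) 4 = -1$)
$Q{\left(j,z \right)} = -2$ ($Q{\left(j,z \right)} = 2 \left(-1\right) = -2$)
$f = 3$ ($f = \left(-2 + 1\right) \left(-3\right) = \left(-1\right) \left(-3\right) = 3$)
$\frac{f}{\left(-8\right) 7 \left(-7\right)} = \frac{3}{\left(-8\right) 7 \left(-7\right)} = \frac{3}{\left(-56\right) \left(-7\right)} = \frac{3}{392}$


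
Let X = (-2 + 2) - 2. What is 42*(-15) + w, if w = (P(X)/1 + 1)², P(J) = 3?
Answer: -614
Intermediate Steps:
X = -2 (X = 0 - 2 = -2)
w = 16 (w = (3/1 + 1)² = (3*1 + 1)² = (3 + 1)² = 4² = 16)
42*(-15) + w = 42*(-15) + 16 = -630 + 16 = -614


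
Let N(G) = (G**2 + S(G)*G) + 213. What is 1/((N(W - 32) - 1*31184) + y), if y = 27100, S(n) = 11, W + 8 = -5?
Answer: -1/2341 ≈ -0.00042717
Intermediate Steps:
W = -13 (W = -8 - 5 = -13)
N(G) = 213 + G**2 + 11*G (N(G) = (G**2 + 11*G) + 213 = 213 + G**2 + 11*G)
1/((N(W - 32) - 1*31184) + y) = 1/(((213 + (-13 - 32)**2 + 11*(-13 - 32)) - 1*31184) + 27100) = 1/(((213 + (-45)**2 + 11*(-45)) - 31184) + 27100) = 1/(((213 + 2025 - 495) - 31184) + 27100) = 1/((1743 - 31184) + 27100) = 1/(-29441 + 27100) = 1/(-2341) = -1/2341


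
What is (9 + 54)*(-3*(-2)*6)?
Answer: 2268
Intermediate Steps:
(9 + 54)*(-3*(-2)*6) = 63*(6*6) = 63*36 = 2268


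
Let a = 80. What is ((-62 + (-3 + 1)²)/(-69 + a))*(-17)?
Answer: 986/11 ≈ 89.636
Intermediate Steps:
((-62 + (-3 + 1)²)/(-69 + a))*(-17) = ((-62 + (-3 + 1)²)/(-69 + 80))*(-17) = ((-62 + (-2)²)/11)*(-17) = ((-62 + 4)*(1/11))*(-17) = -58*1/11*(-17) = -58/11*(-17) = 986/11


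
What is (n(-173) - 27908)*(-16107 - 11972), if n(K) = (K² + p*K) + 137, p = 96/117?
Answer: -2207739454/39 ≈ -5.6609e+7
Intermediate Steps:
p = 32/39 (p = 96*(1/117) = 32/39 ≈ 0.82051)
n(K) = 137 + K² + 32*K/39 (n(K) = (K² + 32*K/39) + 137 = 137 + K² + 32*K/39)
(n(-173) - 27908)*(-16107 - 11972) = ((137 + (-173)² + (32/39)*(-173)) - 27908)*(-16107 - 11972) = ((137 + 29929 - 5536/39) - 27908)*(-28079) = (1167038/39 - 27908)*(-28079) = (78626/39)*(-28079) = -2207739454/39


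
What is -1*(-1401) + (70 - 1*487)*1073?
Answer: -446040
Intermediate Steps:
-1*(-1401) + (70 - 1*487)*1073 = 1401 + (70 - 487)*1073 = 1401 - 417*1073 = 1401 - 447441 = -446040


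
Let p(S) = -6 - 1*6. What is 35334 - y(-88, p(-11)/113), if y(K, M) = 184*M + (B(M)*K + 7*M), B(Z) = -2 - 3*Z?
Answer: 3978314/113 ≈ 35206.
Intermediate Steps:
p(S) = -12 (p(S) = -6 - 6 = -12)
y(K, M) = 191*M + K*(-2 - 3*M) (y(K, M) = 184*M + ((-2 - 3*M)*K + 7*M) = 184*M + (K*(-2 - 3*M) + 7*M) = 184*M + (7*M + K*(-2 - 3*M)) = 191*M + K*(-2 - 3*M))
35334 - y(-88, p(-11)/113) = 35334 - (191*(-12/113) - 1*(-88)*(2 + 3*(-12/113))) = 35334 - (-2292/113 - 1*(-88)*(2 - 36/113)) = 35334 - (-2292/113 - 1*(-88)*190/113) = 35334 - (-2292/113 + 16720/113) = 35334 - 1*14428/113 = 35334 - 14428/113 = 3978314/113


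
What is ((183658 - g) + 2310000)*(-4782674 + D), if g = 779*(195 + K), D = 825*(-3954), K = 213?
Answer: -17503919642024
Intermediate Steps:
D = -3262050
g = 317832 (g = 779*(195 + 213) = 779*408 = 317832)
((183658 - g) + 2310000)*(-4782674 + D) = ((183658 - 1*317832) + 2310000)*(-4782674 - 3262050) = ((183658 - 317832) + 2310000)*(-8044724) = (-134174 + 2310000)*(-8044724) = 2175826*(-8044724) = -17503919642024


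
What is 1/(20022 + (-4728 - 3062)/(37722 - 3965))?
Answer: 33757/675874864 ≈ 4.9946e-5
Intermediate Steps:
1/(20022 + (-4728 - 3062)/(37722 - 3965)) = 1/(20022 - 7790/33757) = 1/(675874864/33757) = 33757/675874864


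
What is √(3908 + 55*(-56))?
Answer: 6*√23 ≈ 28.775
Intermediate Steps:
√(3908 + 55*(-56)) = √(3908 - 3080) = √828 = 6*√23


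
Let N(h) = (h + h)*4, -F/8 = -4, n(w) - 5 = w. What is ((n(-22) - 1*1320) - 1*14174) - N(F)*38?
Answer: -25239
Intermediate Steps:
n(w) = 5 + w
F = 32 (F = -8*(-4) = 32)
N(h) = 8*h (N(h) = (2*h)*4 = 8*h)
((n(-22) - 1*1320) - 1*14174) - N(F)*38 = (((5 - 22) - 1*1320) - 1*14174) - 8*32*38 = ((-17 - 1320) - 14174) - 256*38 = (-1337 - 14174) - 1*9728 = -15511 - 9728 = -25239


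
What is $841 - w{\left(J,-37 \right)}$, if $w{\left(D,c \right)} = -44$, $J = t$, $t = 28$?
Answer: $885$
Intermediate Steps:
$J = 28$
$841 - w{\left(J,-37 \right)} = 841 - -44 = 841 + 44 = 885$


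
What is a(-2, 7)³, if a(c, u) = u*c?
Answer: -2744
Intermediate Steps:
a(c, u) = c*u
a(-2, 7)³ = (-2*7)³ = (-14)³ = -2744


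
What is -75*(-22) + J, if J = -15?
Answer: 1635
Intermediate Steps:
-75*(-22) + J = -75*(-22) - 15 = 1650 - 15 = 1635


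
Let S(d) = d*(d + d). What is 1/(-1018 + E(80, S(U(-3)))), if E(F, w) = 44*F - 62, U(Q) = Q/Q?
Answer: 1/2440 ≈ 0.00040984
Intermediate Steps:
U(Q) = 1
S(d) = 2*d² (S(d) = d*(2*d) = 2*d²)
E(F, w) = -62 + 44*F
1/(-1018 + E(80, S(U(-3)))) = 1/(-1018 + (-62 + 44*80)) = 1/(-1018 + (-62 + 3520)) = 1/(-1018 + 3458) = 1/2440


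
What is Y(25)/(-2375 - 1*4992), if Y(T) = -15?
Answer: 15/7367 ≈ 0.0020361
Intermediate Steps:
Y(25)/(-2375 - 1*4992) = -15/(-2375 - 1*4992) = -15/(-2375 - 4992) = -15/(-7367) = -15*(-1/7367) = 15/7367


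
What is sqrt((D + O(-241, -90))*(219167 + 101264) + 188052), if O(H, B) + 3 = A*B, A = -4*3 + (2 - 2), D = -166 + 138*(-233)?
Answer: I*sqrt(10011037681) ≈ 1.0006e+5*I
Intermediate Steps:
D = -32320 (D = -166 - 32154 = -32320)
A = -12 (A = -12 + 0 = -12)
O(H, B) = -3 - 12*B
sqrt((D + O(-241, -90))*(219167 + 101264) + 188052) = sqrt((-32320 + (-3 - 12*(-90)))*(219167 + 101264) + 188052) = sqrt((-32320 + (-3 + 1080))*320431 + 188052) = sqrt((-32320 + 1077)*320431 + 188052) = sqrt(-31243*320431 + 188052) = sqrt(-10011225733 + 188052) = sqrt(-10011037681) = I*sqrt(10011037681)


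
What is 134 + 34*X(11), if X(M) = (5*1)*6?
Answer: 1154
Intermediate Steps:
X(M) = 30 (X(M) = 5*6 = 30)
134 + 34*X(11) = 134 + 34*30 = 134 + 1020 = 1154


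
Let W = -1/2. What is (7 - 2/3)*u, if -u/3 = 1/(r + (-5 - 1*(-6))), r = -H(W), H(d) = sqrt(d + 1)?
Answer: -38 - 19*sqrt(2) ≈ -64.870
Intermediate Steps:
W = -1/2 (W = -1*1/2 = -1/2 ≈ -0.50000)
H(d) = sqrt(1 + d)
r = -sqrt(2)/2 (r = -sqrt(1 - 1/2) = -sqrt(1/2) = -sqrt(2)/2 ≈ -0.70711)
u = -3/(1 - sqrt(2)/2) (u = -3/(-sqrt(2)/2 + (-5 - 1*(-6))) = -3/(-sqrt(2)/2 + (-5 + 6)) = -3/(-sqrt(2)/2 + 1) = -3/(1 - sqrt(2)/2) ≈ -10.243)
(7 - 2/3)*u = (7 - 2/3)*(-6 - 3*sqrt(2)) = 19*(-6 - 3*sqrt(2))/3 = -38 - 19*sqrt(2)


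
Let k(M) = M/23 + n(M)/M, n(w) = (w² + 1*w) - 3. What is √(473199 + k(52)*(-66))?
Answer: √167914957314/598 ≈ 685.24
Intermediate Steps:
n(w) = -3 + w + w² (n(w) = (w² + w) - 3 = (w + w²) - 3 = -3 + w + w²)
k(M) = M/23 + (-3 + M + M²)/M
√(473199 + k(52)*(-66)) = √(473199 + (1 - 3/52 + (24/23)*52)*(-66)) = √(473199 + (1 - 3*1/52 + 1248/23)*(-66)) = √(473199 + (1 - 3/52 + 1248/23)*(-66)) = √(473199 + (66023/1196)*(-66)) = √(473199 - 2178759/598) = √(280794243/598) = √167914957314/598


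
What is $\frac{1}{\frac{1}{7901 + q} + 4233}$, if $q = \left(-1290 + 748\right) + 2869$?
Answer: $\frac{10228}{43295125} \approx 0.00023624$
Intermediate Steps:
$q = 2327$ ($q = -542 + 2869 = 2327$)
$\frac{1}{\frac{1}{7901 + q} + 4233} = \frac{1}{\frac{1}{7901 + 2327} + 4233} = \frac{1}{\frac{1}{10228} + 4233} = \frac{1}{\frac{43295125}{10228}} = \frac{10228}{43295125}$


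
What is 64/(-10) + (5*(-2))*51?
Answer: -2582/5 ≈ -516.40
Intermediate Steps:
64/(-10) + (5*(-2))*51 = 64*(-1/10) - 10*51 = -32/5 - 510 = -2582/5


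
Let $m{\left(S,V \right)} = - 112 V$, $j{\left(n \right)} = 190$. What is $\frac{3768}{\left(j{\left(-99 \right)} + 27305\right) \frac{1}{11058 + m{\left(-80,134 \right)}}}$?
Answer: $- \frac{992240}{1833} \approx -541.32$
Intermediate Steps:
$\frac{3768}{\left(j{\left(-99 \right)} + 27305\right) \frac{1}{11058 + m{\left(-80,134 \right)}}} = \frac{3768}{\left(190 + 27305\right) \frac{1}{11058 - 15008}} = \frac{3768}{27495 \frac{1}{11058 - 15008}} = \frac{3768}{27495 \frac{1}{-3950}} = \frac{3768}{27495 \left(- \frac{1}{3950}\right)} = \frac{3768}{- \frac{5499}{790}} = 3768 \left(- \frac{790}{5499}\right) = - \frac{992240}{1833}$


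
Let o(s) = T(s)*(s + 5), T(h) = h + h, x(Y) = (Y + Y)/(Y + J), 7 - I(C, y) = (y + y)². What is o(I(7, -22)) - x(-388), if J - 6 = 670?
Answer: 267220609/36 ≈ 7.4228e+6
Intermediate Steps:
J = 676 (J = 6 + 670 = 676)
I(C, y) = 7 - 4*y² (I(C, y) = 7 - (y + y)² = 7 - (2*y)² = 7 - 4*y²)
x(Y) = 2*Y/(676 + Y) (x(Y) = (Y + Y)/(Y + 676) = (2*Y)/(676 + Y) = 2*Y/(676 + Y))
T(h) = 2*h
o(s) = 2*s*(5 + s) (o(s) = (2*s)*(s + 5) = (2*s)*(5 + s) = 2*s*(5 + s))
o(I(7, -22)) - x(-388) = 2*(7 - 4*(-22)²)*(5 + (7 - 4*(-22)²)) - 2*(-388)/(676 - 388) = 2*(7 - 4*484)*(5 + (7 - 4*484)) - 2*(-388)/288 = 2*(7 - 1936)*(5 + (7 - 1936)) - 2*(-388)/288 = 2*(-1929)*(5 - 1929) - 1*(-97/36) = 2*(-1929)*(-1924) + 97/36 = 7422792 + 97/36 = 267220609/36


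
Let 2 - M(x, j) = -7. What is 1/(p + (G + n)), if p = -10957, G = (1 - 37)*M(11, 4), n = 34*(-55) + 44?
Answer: -1/13107 ≈ -7.6295e-5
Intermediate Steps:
n = -1826 (n = -1870 + 44 = -1826)
M(x, j) = 9 (M(x, j) = 2 - 1*(-7) = 2 + 7 = 9)
G = -324 (G = (1 - 37)*9 = -36*9 = -324)
1/(p + (G + n)) = 1/(-10957 + (-324 - 1826)) = 1/(-10957 - 2150) = 1/(-13107) = -1/13107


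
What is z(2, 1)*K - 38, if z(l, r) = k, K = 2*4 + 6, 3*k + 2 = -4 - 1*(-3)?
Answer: -52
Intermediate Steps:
k = -1 (k = -⅔ + (-4 - 1*(-3))/3 = -⅔ + (-4 + 3)/3 = -⅔ + (⅓)*(-1) = -⅔ - ⅓ = -1)
K = 14 (K = 8 + 6 = 14)
z(l, r) = -1
z(2, 1)*K - 38 = -1*14 - 38 = -14 - 38 = -52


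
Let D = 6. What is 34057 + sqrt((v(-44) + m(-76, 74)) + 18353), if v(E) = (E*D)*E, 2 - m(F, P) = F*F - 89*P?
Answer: 34057 + sqrt(30781) ≈ 34232.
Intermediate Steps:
m(F, P) = 2 - F**2 + 89*P (m(F, P) = 2 - (F*F - 89*P) = 2 - (F**2 - 89*P) = 2 + (-F**2 + 89*P) = 2 - F**2 + 89*P)
v(E) = 6*E**2 (v(E) = (E*6)*E = (6*E)*E = 6*E**2)
34057 + sqrt((v(-44) + m(-76, 74)) + 18353) = 34057 + sqrt((6*(-44)**2 + (2 - 1*(-76)**2 + 89*74)) + 18353) = 34057 + sqrt((6*1936 + (2 - 1*5776 + 6586)) + 18353) = 34057 + sqrt((11616 + (2 - 5776 + 6586)) + 18353) = 34057 + sqrt((11616 + 812) + 18353) = 34057 + sqrt(12428 + 18353) = 34057 + sqrt(30781)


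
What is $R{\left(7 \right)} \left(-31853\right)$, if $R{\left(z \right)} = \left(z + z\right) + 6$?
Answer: $-637060$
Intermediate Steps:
$R{\left(z \right)} = 6 + 2 z$ ($R{\left(z \right)} = 2 z + 6 = 6 + 2 z$)
$R{\left(7 \right)} \left(-31853\right) = \left(6 + 2 \cdot 7\right) \left(-31853\right) = \left(6 + 14\right) \left(-31853\right) = 20 \left(-31853\right) = -637060$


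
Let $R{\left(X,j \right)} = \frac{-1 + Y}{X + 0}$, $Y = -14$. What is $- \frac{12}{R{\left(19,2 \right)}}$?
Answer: $\frac{76}{5} \approx 15.2$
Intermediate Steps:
$R{\left(X,j \right)} = - \frac{15}{X}$ ($R{\left(X,j \right)} = \frac{-1 - 14}{X + 0} = - \frac{15}{X}$)
$- \frac{12}{R{\left(19,2 \right)}} = - \frac{12}{\left(-15\right) \frac{1}{19}} = - \frac{12}{- \frac{15}{19}} = \left(-12\right) \left(- \frac{19}{15}\right) = \frac{76}{5}$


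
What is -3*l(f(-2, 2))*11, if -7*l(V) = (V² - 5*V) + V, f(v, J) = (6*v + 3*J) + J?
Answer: 1056/7 ≈ 150.86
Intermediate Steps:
f(v, J) = 4*J + 6*v (f(v, J) = (3*J + 6*v) + J = 4*J + 6*v)
l(V) = -V²/7 + 4*V/7 (l(V) = -((V² - 5*V) + V)/7 = -(V² - 4*V)/7 = -V²/7 + 4*V/7)
-3*l(f(-2, 2))*11 = -3*(4*2 + 6*(-2))*(4 - (4*2 + 6*(-2)))/7*11 = -3*(8 - 12)*(4 - (8 - 12))/7*11 = -3*(-4)*(4 - 1*(-4))/7*11 = -3*(-4)*(4 + 4)/7*11 = -3*(-4)*8/7*11 = -3*(-32/7)*11 = (96/7)*11 = 1056/7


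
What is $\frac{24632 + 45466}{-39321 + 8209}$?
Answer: $- \frac{35049}{15556} \approx -2.2531$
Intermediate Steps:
$\frac{24632 + 45466}{-39321 + 8209} = \frac{70098}{-31112} = 70098 \left(- \frac{1}{31112}\right) = - \frac{35049}{15556}$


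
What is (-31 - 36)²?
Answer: 4489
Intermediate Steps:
(-31 - 36)² = (-67)² = 4489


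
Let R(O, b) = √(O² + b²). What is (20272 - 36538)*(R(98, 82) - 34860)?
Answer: 567032760 - 32532*√4082 ≈ 5.6495e+8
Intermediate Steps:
(20272 - 36538)*(R(98, 82) - 34860) = (20272 - 36538)*(√(98² + 82²) - 34860) = -16266*(√(9604 + 6724) - 34860) = -16266*(√16328 - 34860) = -16266*(2*√4082 - 34860) = -16266*(-34860 + 2*√4082) = 567032760 - 32532*√4082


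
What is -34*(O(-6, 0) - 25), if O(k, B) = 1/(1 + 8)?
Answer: 7616/9 ≈ 846.22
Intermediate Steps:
O(k, B) = ⅑ (O(k, B) = 1/9 = ⅑)
-34*(O(-6, 0) - 25) = -34*(⅑ - 25) = -34*(-224/9) = 7616/9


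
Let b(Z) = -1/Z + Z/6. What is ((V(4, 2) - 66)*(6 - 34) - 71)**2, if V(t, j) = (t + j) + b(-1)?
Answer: 22629049/9 ≈ 2.5143e+6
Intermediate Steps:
b(Z) = -1/Z + Z/6 (b(Z) = -1/Z + Z*(1/6) = -1/Z + Z/6)
V(t, j) = 5/6 + j + t (V(t, j) = (t + j) + (-1/(-1) + (1/6)*(-1)) = (j + t) + (-1*(-1) - 1/6) = (j + t) + (1 - 1/6) = (j + t) + 5/6 = 5/6 + j + t)
((V(4, 2) - 66)*(6 - 34) - 71)**2 = (((5/6 + 2 + 4) - 66)*(6 - 34) - 71)**2 = ((41/6 - 66)*(-28) - 71)**2 = (-355/6*(-28) - 71)**2 = (4970/3 - 71)**2 = (4757/3)**2 = 22629049/9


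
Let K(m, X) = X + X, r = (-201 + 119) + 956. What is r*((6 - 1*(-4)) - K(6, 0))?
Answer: 8740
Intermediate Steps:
r = 874 (r = -82 + 956 = 874)
K(m, X) = 2*X
r*((6 - 1*(-4)) - K(6, 0)) = 874*((6 - 1*(-4)) - 2*0) = 874*((6 + 4) - 1*0) = 874*(10 + 0) = 874*10 = 8740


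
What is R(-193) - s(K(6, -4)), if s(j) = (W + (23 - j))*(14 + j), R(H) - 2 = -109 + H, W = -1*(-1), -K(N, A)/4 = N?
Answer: 180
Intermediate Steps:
K(N, A) = -4*N
W = 1
R(H) = -107 + H (R(H) = 2 + (-109 + H) = -107 + H)
s(j) = (14 + j)*(24 - j) (s(j) = (1 + (23 - j))*(14 + j) = (24 - j)*(14 + j) = (14 + j)*(24 - j))
R(-193) - s(K(6, -4)) = (-107 - 193) - (336 - (-4*6)² + 10*(-4*6)) = -300 - (336 - 1*(-24)² + 10*(-24)) = -300 - (336 - 1*576 - 240) = -300 - (336 - 576 - 240) = -300 - 1*(-480) = -300 + 480 = 180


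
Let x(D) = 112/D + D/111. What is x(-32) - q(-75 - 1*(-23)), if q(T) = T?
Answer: 10703/222 ≈ 48.212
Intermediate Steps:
x(D) = 112/D + D/111 (x(D) = 112/D + D*(1/111) = 112/D + D/111)
x(-32) - q(-75 - 1*(-23)) = (112/(-32) + (1/111)*(-32)) - (-75 - 1*(-23)) = (112*(-1/32) - 32/111) - (-75 + 23) = (-7/2 - 32/111) - 1*(-52) = -841/222 + 52 = 10703/222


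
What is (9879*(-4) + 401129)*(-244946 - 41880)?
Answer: -103720010338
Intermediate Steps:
(9879*(-4) + 401129)*(-244946 - 41880) = (-39516 + 401129)*(-286826) = 361613*(-286826) = -103720010338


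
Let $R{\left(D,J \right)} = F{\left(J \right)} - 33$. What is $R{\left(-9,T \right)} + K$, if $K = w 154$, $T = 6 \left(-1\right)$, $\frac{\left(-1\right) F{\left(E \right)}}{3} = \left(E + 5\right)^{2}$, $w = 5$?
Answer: $734$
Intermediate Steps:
$F{\left(E \right)} = - 3 \left(5 + E\right)^{2}$ ($F{\left(E \right)} = - 3 \left(E + 5\right)^{2} = - 3 \left(5 + E\right)^{2}$)
$T = -6$
$K = 770$ ($K = 5 \cdot 154 = 770$)
$R{\left(D,J \right)} = -33 - 3 \left(5 + J\right)^{2}$ ($R{\left(D,J \right)} = - 3 \left(5 + J\right)^{2} - 33 = -33 - 3 \left(5 + J\right)^{2}$)
$R{\left(-9,T \right)} + K = \left(-33 - 3 \left(5 - 6\right)^{2}\right) + 770 = \left(-33 - 3 \left(-1\right)^{2}\right) + 770 = \left(-33 - 3\right) + 770 = -36 + 770 = 734$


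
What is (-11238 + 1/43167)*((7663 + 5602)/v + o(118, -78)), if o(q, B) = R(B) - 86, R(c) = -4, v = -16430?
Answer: 144753650532785/141846762 ≈ 1.0205e+6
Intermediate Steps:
o(q, B) = -90 (o(q, B) = -4 - 86 = -90)
(-11238 + 1/43167)*((7663 + 5602)/v + o(118, -78)) = (-11238 + 1/43167)*((7663 + 5602)/(-16430) - 90) = (-11238 + 1/43167)*(13265*(-1/16430) - 90) = -485110745*(-2653/3286 - 90)/43167 = -485110745/43167*(-298393/3286) = 144753650532785/141846762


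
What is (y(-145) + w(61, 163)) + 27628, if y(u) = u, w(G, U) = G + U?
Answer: 27707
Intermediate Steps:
(y(-145) + w(61, 163)) + 27628 = (-145 + (61 + 163)) + 27628 = (-145 + 224) + 27628 = 79 + 27628 = 27707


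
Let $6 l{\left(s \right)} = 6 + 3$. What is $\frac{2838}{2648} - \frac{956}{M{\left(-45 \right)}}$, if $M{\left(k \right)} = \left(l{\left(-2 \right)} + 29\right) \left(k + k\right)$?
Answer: $\frac{5160899}{3634380} \approx 1.42$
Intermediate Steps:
$l{\left(s \right)} = \frac{3}{2}$ ($l{\left(s \right)} = \frac{6 + 3}{6} = \frac{1}{6} \cdot 9 = \frac{3}{2}$)
$M{\left(k \right)} = 61 k$ ($M{\left(k \right)} = \left(\frac{3}{2} + 29\right) \left(k + k\right) = \frac{61 \cdot 2 k}{2} = 61 k$)
$\frac{2838}{2648} - \frac{956}{M{\left(-45 \right)}} = \frac{2838}{2648} - \frac{956}{61 \left(-45\right)} = 2838 \cdot \frac{1}{2648} - \frac{956}{-2745} = \frac{1419}{1324} - - \frac{956}{2745} = \frac{1419}{1324} + \frac{956}{2745} = \frac{5160899}{3634380}$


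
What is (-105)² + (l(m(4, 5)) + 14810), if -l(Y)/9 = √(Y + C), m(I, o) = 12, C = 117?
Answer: 25835 - 9*√129 ≈ 25733.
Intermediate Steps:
l(Y) = -9*√(117 + Y) (l(Y) = -9*√(Y + 117) = -9*√(117 + Y))
(-105)² + (l(m(4, 5)) + 14810) = (-105)² + (-9*√(117 + 12) + 14810) = 11025 + (-9*√129 + 14810) = 11025 + (14810 - 9*√129) = 25835 - 9*√129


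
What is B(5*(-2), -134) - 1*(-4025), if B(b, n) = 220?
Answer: 4245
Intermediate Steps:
B(5*(-2), -134) - 1*(-4025) = 220 - 1*(-4025) = 220 + 4025 = 4245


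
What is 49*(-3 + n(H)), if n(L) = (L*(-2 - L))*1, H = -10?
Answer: -4067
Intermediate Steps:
n(L) = L*(-2 - L)
49*(-3 + n(H)) = 49*(-3 - 1*(-10)*(2 - 10)) = 49*(-3 - 1*(-10)*(-8)) = 49*(-3 - 80) = 49*(-83) = -4067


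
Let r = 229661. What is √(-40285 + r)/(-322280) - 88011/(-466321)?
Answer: 88011/466321 - √2959/40285 ≈ 0.18738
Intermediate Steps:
√(-40285 + r)/(-322280) - 88011/(-466321) = √(-40285 + 229661)/(-322280) - 88011/(-466321) = √189376*(-1/322280) - 88011*(-1/466321) = (8*√2959)*(-1/322280) + 88011/466321 = -√2959/40285 + 88011/466321 = 88011/466321 - √2959/40285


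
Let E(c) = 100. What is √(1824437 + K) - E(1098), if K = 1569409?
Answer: -100 + 3*√377094 ≈ 1742.2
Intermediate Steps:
√(1824437 + K) - E(1098) = √(1824437 + 1569409) - 1*100 = √3393846 - 100 = 3*√377094 - 100 = -100 + 3*√377094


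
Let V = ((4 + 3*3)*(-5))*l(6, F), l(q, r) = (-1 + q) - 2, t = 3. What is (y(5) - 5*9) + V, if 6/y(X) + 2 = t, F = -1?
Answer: -234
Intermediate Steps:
l(q, r) = -3 + q
y(X) = 6 (y(X) = 6/(-2 + 3) = 6/1 = 6*1 = 6)
V = -195 (V = ((4 + 3*3)*(-5))*(-3 + 6) = ((4 + 9)*(-5))*3 = (13*(-5))*3 = -65*3 = -195)
(y(5) - 5*9) + V = (6 - 5*9) - 195 = (6 - 45) - 195 = -39 - 195 = -234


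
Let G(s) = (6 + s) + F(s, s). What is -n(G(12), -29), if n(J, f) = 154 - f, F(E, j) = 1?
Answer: -183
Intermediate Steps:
G(s) = 7 + s (G(s) = (6 + s) + 1 = 7 + s)
-n(G(12), -29) = -(154 - 1*(-29)) = -(154 + 29) = -1*183 = -183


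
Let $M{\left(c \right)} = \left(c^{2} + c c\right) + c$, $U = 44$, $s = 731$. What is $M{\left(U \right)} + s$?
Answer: $4647$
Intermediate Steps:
$M{\left(c \right)} = c + 2 c^{2}$ ($M{\left(c \right)} = \left(c^{2} + c^{2}\right) + c = 2 c^{2} + c = c + 2 c^{2}$)
$M{\left(U \right)} + s = 44 \left(1 + 2 \cdot 44\right) + 731 = 44 \left(1 + 88\right) + 731 = 44 \cdot 89 + 731 = 3916 + 731 = 4647$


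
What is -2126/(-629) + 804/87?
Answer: 230226/18241 ≈ 12.621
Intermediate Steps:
-2126/(-629) + 804/87 = -2126*(-1/629) + 804*(1/87) = 2126/629 + 268/29 = 230226/18241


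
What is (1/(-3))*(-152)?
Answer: 152/3 ≈ 50.667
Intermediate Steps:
(1/(-3))*(-152) = (1*(-⅓))*(-152) = -⅓*(-152) = 152/3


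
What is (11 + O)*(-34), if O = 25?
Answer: -1224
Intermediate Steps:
(11 + O)*(-34) = (11 + 25)*(-34) = 36*(-34) = -1224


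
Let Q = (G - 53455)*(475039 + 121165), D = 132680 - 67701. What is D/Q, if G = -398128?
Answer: -64979/269235590932 ≈ -2.4135e-7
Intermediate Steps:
D = 64979
Q = -269235590932 (Q = (-398128 - 53455)*(475039 + 121165) = -451583*596204 = -269235590932)
D/Q = 64979/(-269235590932) = 64979*(-1/269235590932) = -64979/269235590932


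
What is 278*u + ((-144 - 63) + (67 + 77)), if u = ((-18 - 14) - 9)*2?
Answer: -22859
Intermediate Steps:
u = -82 (u = (-32 - 9)*2 = -41*2 = -82)
278*u + ((-144 - 63) + (67 + 77)) = 278*(-82) + ((-144 - 63) + (67 + 77)) = -22796 + (-207 + 144) = -22796 - 63 = -22859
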